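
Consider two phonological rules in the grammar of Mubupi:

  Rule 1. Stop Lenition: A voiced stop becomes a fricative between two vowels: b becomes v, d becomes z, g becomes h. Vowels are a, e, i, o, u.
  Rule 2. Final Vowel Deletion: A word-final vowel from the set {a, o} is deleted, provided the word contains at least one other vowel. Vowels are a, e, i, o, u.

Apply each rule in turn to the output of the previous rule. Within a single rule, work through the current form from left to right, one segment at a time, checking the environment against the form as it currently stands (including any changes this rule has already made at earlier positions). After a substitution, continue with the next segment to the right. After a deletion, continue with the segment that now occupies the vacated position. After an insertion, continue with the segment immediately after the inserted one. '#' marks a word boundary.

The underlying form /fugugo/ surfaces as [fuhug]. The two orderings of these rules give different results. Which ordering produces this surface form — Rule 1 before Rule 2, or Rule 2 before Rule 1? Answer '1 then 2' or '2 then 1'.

2 then 1

Order 1 then 2:
  1 Stop Lenition: [fugugo] → [fuhuho]
  2 Final Vowel Deletion: [fuhuho] → [fuhuh]
  result: [fuhuh]
Order 2 then 1:
  2 Final Vowel Deletion: [fugugo] → [fugug]
  1 Stop Lenition: [fugug] → [fuhug]
  result: [fuhug]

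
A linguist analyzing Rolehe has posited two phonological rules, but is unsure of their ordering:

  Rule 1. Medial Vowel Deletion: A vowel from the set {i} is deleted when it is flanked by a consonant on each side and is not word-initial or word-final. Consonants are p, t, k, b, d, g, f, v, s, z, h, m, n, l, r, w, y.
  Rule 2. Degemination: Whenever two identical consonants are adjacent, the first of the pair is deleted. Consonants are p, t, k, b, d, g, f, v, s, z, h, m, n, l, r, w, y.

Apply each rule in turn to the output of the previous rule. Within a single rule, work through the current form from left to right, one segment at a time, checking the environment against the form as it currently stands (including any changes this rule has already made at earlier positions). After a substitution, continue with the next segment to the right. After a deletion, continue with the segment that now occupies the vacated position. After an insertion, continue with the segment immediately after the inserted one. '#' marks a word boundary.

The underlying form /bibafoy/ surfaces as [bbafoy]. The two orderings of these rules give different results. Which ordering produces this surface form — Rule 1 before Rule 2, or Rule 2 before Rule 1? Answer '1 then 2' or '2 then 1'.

Order 1 then 2:
  1 Medial Vowel Deletion: [bibafoy] → [bbafoy]
  2 Degemination: [bbafoy] → [bafoy]
  result: [bafoy]
Order 2 then 1:
  2 Degemination: no change — [bibafoy]
  1 Medial Vowel Deletion: [bibafoy] → [bbafoy]
  result: [bbafoy]

2 then 1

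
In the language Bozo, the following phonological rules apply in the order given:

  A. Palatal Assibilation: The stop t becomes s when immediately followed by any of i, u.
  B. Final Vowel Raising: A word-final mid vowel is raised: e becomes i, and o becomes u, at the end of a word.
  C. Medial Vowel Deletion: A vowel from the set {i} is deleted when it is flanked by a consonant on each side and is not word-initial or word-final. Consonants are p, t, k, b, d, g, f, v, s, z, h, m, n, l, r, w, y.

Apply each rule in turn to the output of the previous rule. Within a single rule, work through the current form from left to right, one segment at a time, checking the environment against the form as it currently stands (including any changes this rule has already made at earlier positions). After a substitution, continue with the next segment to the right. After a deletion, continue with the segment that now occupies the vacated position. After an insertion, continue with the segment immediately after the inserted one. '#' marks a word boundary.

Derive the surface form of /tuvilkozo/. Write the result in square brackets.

[suvlkozu]

A Palatal Assibilation: [tuvilkozo] → [suvilkozo]
B Final Vowel Raising: [suvilkozo] → [suvilkozu]
C Medial Vowel Deletion: [suvilkozu] → [suvlkozu]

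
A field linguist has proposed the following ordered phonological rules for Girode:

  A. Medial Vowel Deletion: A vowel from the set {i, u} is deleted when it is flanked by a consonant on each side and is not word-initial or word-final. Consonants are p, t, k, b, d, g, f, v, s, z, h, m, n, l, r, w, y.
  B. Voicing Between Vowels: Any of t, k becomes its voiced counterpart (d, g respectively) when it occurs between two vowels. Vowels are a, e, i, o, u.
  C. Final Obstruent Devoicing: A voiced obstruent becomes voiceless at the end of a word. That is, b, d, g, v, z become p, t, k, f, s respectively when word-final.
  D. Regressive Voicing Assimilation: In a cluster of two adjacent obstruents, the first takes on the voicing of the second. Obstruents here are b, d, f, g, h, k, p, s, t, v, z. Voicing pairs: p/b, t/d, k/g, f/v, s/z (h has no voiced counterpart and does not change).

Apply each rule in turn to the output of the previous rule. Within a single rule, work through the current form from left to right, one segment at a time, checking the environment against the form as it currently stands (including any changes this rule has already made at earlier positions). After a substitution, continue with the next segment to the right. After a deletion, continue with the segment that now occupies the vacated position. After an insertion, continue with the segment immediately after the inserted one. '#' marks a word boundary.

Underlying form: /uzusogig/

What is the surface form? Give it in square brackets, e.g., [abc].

[ussokk]

A Medial Vowel Deletion: [uzusogig] → [uzsogg]
B Voicing Between Vowels: no change — [uzsogg]
C Final Obstruent Devoicing: [uzsogg] → [uzsogk]
D Regressive Voicing Assimilation: [uzsogk] → [ussokk]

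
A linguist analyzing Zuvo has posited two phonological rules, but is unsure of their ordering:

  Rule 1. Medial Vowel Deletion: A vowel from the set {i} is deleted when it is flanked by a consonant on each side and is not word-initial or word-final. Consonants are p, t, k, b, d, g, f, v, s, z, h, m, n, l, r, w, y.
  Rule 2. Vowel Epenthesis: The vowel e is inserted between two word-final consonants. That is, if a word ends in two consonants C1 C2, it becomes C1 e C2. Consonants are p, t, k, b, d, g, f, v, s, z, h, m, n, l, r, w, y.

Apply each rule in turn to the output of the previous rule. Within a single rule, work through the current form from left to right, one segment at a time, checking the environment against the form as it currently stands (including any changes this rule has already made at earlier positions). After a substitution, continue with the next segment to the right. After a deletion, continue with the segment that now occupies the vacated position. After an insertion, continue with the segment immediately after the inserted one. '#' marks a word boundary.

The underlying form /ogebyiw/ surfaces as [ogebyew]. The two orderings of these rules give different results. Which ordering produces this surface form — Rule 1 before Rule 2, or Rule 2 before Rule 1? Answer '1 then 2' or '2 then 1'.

Order 1 then 2:
  1 Medial Vowel Deletion: [ogebyiw] → [ogebyw]
  2 Vowel Epenthesis: [ogebyw] → [ogebyew]
  result: [ogebyew]
Order 2 then 1:
  2 Vowel Epenthesis: no change — [ogebyiw]
  1 Medial Vowel Deletion: [ogebyiw] → [ogebyw]
  result: [ogebyw]

1 then 2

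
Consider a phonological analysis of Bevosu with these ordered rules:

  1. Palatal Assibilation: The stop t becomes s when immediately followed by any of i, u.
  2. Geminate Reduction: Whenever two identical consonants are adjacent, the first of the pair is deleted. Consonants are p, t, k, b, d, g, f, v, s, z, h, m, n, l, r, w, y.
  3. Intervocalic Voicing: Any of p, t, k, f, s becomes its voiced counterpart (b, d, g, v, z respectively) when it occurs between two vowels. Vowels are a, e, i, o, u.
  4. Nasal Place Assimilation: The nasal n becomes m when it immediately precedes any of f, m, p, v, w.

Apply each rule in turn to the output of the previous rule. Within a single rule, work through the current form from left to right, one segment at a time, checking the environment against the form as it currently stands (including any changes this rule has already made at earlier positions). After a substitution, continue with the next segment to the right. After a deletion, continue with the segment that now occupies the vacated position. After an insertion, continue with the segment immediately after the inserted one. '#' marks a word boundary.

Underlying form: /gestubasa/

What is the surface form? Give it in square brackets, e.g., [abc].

1 Palatal Assibilation: [gestubasa] → [gessubasa]
2 Geminate Reduction: [gessubasa] → [gesubasa]
3 Intervocalic Voicing: [gesubasa] → [gezubaza]
4 Nasal Place Assimilation: no change — [gezubaza]

[gezubaza]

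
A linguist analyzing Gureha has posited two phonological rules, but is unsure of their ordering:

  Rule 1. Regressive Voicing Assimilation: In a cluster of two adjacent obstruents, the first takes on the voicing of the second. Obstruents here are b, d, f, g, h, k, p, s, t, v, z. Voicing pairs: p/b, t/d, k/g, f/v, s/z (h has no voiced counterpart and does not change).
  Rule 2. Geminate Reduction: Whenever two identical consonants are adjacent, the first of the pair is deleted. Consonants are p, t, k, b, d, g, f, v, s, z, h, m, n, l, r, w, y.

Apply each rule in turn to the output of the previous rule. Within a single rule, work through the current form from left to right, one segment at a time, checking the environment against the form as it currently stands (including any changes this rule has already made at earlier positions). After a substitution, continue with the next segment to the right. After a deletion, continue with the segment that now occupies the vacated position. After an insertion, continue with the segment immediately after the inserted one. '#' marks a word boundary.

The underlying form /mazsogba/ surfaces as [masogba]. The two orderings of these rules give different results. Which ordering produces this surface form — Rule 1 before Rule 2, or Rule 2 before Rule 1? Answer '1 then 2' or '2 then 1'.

1 then 2

Order 1 then 2:
  1 Regressive Voicing Assimilation: [mazsogba] → [massogba]
  2 Geminate Reduction: [massogba] → [masogba]
  result: [masogba]
Order 2 then 1:
  2 Geminate Reduction: no change — [mazsogba]
  1 Regressive Voicing Assimilation: [mazsogba] → [massogba]
  result: [massogba]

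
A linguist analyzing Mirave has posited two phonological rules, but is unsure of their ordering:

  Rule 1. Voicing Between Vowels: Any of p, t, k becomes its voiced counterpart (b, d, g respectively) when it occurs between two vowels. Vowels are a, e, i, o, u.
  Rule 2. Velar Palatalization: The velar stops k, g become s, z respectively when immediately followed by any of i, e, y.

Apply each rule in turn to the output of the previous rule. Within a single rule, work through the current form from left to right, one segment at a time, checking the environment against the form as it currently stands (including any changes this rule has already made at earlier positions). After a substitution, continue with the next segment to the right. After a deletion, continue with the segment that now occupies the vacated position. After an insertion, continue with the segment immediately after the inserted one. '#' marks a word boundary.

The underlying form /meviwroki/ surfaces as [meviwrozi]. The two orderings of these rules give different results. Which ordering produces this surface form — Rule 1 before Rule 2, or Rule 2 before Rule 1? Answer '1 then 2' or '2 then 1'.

Order 1 then 2:
  1 Voicing Between Vowels: [meviwroki] → [meviwrogi]
  2 Velar Palatalization: [meviwrogi] → [meviwrozi]
  result: [meviwrozi]
Order 2 then 1:
  2 Velar Palatalization: [meviwroki] → [meviwrosi]
  1 Voicing Between Vowels: no change — [meviwrosi]
  result: [meviwrosi]

1 then 2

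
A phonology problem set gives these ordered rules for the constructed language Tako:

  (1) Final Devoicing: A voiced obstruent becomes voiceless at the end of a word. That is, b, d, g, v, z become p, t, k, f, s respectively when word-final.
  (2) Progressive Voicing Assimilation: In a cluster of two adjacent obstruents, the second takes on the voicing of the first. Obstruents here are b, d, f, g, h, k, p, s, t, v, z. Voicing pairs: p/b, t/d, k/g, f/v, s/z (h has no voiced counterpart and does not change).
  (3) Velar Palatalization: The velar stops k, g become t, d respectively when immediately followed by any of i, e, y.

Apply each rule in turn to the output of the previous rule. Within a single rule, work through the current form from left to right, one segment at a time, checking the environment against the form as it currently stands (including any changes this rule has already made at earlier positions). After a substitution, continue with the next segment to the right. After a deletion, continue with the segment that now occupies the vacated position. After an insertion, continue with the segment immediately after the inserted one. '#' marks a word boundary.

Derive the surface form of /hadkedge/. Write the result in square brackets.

[haddedde]

(1) Final Devoicing: no change — [hadkedge]
(2) Progressive Voicing Assimilation: [hadkedge] → [hadgedge]
(3) Velar Palatalization: [hadgedge] → [haddedde]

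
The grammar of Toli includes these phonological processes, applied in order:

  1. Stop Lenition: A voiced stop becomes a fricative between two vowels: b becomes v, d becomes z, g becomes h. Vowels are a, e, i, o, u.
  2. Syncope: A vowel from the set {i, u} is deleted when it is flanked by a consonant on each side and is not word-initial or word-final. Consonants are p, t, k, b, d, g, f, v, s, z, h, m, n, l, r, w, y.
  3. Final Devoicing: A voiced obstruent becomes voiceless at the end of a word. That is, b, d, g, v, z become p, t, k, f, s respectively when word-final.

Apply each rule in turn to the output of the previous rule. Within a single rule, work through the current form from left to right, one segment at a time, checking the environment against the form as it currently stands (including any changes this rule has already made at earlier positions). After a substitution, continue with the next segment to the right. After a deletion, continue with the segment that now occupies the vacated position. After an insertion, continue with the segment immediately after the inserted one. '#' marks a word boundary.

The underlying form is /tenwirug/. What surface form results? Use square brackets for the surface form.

1 Stop Lenition: no change — [tenwirug]
2 Syncope: [tenwirug] → [tenwrg]
3 Final Devoicing: [tenwrg] → [tenwrk]

[tenwrk]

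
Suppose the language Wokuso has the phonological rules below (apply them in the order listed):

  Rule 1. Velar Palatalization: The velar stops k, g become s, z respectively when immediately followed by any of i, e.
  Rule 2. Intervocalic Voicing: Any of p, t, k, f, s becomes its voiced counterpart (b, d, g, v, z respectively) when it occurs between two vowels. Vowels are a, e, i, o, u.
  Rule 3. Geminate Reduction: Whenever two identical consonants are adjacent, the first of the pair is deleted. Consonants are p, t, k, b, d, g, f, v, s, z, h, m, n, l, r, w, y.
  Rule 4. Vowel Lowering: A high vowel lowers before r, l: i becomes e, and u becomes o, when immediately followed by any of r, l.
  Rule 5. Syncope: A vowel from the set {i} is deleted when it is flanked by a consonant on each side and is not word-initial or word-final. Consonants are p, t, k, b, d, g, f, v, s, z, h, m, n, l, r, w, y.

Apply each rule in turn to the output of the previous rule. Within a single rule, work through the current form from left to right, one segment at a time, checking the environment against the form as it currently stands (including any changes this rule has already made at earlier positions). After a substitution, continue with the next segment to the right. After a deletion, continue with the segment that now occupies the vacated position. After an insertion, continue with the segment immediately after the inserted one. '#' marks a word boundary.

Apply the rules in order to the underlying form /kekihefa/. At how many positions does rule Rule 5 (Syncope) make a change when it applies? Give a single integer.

Rule 1 Velar Palatalization: [kekihefa] → [sesihefa]
Rule 2 Intervocalic Voicing: [sesihefa] → [seziheva]
Rule 3 Geminate Reduction: no change — [seziheva]
Rule 4 Vowel Lowering: no change — [seziheva]
Rule 5 Syncope: [seziheva] → [sezheva]
Rule Rule 5 changed 1 position(s).

1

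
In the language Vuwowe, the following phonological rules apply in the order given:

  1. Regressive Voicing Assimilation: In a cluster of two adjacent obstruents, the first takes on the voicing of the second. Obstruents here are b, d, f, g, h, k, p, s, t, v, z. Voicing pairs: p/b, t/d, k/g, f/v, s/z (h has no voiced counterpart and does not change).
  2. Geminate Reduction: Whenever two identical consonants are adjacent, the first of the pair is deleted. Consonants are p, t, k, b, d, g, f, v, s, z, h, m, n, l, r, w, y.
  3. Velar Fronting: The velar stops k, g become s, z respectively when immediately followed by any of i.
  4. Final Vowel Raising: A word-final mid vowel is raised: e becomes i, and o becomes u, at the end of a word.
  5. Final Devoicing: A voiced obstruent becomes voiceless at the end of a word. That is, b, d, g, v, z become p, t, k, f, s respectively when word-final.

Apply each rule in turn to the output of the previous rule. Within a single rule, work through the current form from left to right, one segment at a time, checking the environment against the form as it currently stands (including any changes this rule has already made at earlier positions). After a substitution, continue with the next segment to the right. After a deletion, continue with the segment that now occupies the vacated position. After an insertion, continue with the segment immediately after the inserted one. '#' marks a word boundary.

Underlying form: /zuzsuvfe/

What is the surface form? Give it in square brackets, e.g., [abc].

1 Regressive Voicing Assimilation: [zuzsuvfe] → [zussuffe]
2 Geminate Reduction: [zussuffe] → [zusufe]
3 Velar Fronting: no change — [zusufe]
4 Final Vowel Raising: [zusufe] → [zusufi]
5 Final Devoicing: no change — [zusufi]

[zusufi]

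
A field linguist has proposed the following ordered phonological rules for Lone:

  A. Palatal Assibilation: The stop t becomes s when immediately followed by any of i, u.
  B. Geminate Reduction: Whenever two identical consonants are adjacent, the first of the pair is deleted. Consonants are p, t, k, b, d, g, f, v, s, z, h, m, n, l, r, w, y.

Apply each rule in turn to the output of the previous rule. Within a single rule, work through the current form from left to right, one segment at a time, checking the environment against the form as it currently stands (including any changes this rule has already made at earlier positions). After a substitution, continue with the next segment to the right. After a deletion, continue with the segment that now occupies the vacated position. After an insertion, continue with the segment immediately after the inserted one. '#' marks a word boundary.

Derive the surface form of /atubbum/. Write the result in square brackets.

A Palatal Assibilation: [atubbum] → [asubbum]
B Geminate Reduction: [asubbum] → [asubum]

[asubum]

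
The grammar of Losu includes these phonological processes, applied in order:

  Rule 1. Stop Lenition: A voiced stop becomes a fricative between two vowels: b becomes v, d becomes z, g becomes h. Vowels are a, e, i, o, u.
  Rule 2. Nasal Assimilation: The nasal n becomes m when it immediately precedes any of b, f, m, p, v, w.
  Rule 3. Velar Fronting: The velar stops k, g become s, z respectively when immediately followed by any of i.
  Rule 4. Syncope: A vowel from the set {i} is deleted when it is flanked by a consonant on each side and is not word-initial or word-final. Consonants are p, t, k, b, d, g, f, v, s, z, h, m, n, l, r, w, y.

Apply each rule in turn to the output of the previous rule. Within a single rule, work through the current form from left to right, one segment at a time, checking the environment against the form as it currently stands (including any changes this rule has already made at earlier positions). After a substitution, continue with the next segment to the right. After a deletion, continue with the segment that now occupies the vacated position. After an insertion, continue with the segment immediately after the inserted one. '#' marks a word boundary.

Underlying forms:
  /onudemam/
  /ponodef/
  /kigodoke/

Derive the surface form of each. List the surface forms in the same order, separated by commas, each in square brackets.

/onudemam/:
  Rule 1 Stop Lenition: [onudemam] → [onuzemam]
  Rule 2 Nasal Assimilation: no change — [onuzemam]
  Rule 3 Velar Fronting: no change — [onuzemam]
  Rule 4 Syncope: no change — [onuzemam]
/ponodef/:
  Rule 1 Stop Lenition: [ponodef] → [ponozef]
  Rule 2 Nasal Assimilation: no change — [ponozef]
  Rule 3 Velar Fronting: no change — [ponozef]
  Rule 4 Syncope: no change — [ponozef]
/kigodoke/:
  Rule 1 Stop Lenition: [kigodoke] → [kihozoke]
  Rule 2 Nasal Assimilation: no change — [kihozoke]
  Rule 3 Velar Fronting: [kihozoke] → [sihozoke]
  Rule 4 Syncope: [sihozoke] → [shozoke]

[onuzemam], [ponozef], [shozoke]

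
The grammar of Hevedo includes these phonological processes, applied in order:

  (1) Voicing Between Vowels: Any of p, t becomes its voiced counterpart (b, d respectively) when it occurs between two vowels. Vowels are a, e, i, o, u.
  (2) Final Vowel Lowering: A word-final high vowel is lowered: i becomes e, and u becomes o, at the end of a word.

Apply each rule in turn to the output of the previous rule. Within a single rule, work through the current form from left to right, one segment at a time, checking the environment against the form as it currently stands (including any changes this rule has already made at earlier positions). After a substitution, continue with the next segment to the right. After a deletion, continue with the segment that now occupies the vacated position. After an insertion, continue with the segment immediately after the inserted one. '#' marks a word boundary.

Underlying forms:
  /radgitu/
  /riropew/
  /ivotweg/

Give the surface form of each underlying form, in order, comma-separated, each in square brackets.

[radgido], [rirobew], [ivotweg]

/radgitu/:
  (1) Voicing Between Vowels: [radgitu] → [radgidu]
  (2) Final Vowel Lowering: [radgidu] → [radgido]
/riropew/:
  (1) Voicing Between Vowels: [riropew] → [rirobew]
  (2) Final Vowel Lowering: no change — [rirobew]
/ivotweg/:
  (1) Voicing Between Vowels: no change — [ivotweg]
  (2) Final Vowel Lowering: no change — [ivotweg]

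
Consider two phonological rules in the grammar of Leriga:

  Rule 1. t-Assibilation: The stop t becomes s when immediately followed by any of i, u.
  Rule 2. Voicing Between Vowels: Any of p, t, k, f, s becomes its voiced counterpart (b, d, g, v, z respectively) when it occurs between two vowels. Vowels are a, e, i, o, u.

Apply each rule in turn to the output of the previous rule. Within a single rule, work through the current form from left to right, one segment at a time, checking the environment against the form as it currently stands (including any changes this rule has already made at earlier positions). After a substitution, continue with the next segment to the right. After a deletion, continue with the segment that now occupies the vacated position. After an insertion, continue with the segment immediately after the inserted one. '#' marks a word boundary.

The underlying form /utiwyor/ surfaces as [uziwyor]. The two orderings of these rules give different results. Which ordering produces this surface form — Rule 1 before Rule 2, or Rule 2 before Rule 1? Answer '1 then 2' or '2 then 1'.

1 then 2

Order 1 then 2:
  1 t-Assibilation: [utiwyor] → [usiwyor]
  2 Voicing Between Vowels: [usiwyor] → [uziwyor]
  result: [uziwyor]
Order 2 then 1:
  2 Voicing Between Vowels: [utiwyor] → [udiwyor]
  1 t-Assibilation: no change — [udiwyor]
  result: [udiwyor]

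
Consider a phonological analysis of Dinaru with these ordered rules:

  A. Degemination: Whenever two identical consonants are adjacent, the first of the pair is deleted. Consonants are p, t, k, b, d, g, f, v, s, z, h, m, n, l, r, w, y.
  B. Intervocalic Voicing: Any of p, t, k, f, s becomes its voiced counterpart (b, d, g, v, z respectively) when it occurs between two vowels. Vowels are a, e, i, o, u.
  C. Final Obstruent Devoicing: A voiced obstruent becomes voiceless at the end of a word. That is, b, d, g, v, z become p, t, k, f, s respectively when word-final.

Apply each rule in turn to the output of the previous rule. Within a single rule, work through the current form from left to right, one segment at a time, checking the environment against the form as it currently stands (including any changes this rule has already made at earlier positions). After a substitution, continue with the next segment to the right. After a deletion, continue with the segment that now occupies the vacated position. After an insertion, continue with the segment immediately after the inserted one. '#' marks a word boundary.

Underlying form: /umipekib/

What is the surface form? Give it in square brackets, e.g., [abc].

A Degemination: no change — [umipekib]
B Intervocalic Voicing: [umipekib] → [umibegib]
C Final Obstruent Devoicing: [umibegib] → [umibegip]

[umibegip]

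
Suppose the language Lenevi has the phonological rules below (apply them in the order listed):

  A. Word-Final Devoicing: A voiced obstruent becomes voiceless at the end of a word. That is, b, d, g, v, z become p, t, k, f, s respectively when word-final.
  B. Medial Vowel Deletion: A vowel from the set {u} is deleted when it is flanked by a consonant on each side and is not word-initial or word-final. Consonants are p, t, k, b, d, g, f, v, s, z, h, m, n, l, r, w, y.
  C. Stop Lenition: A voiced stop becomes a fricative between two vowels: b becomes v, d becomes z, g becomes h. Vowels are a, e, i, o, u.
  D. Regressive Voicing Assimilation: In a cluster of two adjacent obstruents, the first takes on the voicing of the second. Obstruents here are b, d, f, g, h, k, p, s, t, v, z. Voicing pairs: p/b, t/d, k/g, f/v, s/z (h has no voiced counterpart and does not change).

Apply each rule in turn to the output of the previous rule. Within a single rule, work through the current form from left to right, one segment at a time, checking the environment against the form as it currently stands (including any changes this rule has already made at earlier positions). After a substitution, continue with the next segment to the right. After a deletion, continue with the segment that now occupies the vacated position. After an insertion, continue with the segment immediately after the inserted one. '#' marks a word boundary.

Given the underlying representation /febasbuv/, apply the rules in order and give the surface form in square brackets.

[fevazpf]

A Word-Final Devoicing: [febasbuv] → [febasbuf]
B Medial Vowel Deletion: [febasbuf] → [febasbf]
C Stop Lenition: [febasbf] → [fevasbf]
D Regressive Voicing Assimilation: [fevasbf] → [fevazpf]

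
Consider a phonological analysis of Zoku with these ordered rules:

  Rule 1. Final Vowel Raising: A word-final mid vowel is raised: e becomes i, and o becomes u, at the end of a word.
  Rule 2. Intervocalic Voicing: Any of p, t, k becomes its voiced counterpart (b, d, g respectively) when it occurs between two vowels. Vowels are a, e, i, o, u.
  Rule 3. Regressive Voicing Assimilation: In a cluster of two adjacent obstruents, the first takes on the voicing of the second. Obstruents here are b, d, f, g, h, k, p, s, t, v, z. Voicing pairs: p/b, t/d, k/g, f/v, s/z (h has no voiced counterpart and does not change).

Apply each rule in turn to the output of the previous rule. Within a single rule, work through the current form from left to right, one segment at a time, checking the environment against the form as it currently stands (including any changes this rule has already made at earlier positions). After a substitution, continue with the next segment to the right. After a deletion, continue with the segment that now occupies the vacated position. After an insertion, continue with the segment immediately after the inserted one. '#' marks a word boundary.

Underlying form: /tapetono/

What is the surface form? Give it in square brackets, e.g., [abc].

Rule 1 Final Vowel Raising: [tapetono] → [tapetonu]
Rule 2 Intervocalic Voicing: [tapetonu] → [tabedonu]
Rule 3 Regressive Voicing Assimilation: no change — [tabedonu]

[tabedonu]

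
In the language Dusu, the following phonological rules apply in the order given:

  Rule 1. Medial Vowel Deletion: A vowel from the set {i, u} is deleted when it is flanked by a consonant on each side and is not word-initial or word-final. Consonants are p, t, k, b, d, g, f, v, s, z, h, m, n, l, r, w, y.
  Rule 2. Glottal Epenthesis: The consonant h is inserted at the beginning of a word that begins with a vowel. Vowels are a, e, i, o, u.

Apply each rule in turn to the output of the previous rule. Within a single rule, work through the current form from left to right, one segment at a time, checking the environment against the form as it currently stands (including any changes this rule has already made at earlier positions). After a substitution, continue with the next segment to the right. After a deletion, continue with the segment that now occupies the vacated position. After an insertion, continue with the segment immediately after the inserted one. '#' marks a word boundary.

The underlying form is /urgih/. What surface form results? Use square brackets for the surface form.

Rule 1 Medial Vowel Deletion: [urgih] → [urgh]
Rule 2 Glottal Epenthesis: [urgh] → [hurgh]

[hurgh]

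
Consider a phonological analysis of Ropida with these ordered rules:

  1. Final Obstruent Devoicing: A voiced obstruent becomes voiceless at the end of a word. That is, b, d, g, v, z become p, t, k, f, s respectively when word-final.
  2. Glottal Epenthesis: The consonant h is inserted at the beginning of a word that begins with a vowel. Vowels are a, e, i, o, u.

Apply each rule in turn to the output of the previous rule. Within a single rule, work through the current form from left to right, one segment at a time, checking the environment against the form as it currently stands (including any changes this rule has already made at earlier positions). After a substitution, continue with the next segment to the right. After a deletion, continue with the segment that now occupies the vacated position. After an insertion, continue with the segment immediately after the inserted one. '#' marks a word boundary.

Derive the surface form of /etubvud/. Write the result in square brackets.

1 Final Obstruent Devoicing: [etubvud] → [etubvut]
2 Glottal Epenthesis: [etubvut] → [hetubvut]

[hetubvut]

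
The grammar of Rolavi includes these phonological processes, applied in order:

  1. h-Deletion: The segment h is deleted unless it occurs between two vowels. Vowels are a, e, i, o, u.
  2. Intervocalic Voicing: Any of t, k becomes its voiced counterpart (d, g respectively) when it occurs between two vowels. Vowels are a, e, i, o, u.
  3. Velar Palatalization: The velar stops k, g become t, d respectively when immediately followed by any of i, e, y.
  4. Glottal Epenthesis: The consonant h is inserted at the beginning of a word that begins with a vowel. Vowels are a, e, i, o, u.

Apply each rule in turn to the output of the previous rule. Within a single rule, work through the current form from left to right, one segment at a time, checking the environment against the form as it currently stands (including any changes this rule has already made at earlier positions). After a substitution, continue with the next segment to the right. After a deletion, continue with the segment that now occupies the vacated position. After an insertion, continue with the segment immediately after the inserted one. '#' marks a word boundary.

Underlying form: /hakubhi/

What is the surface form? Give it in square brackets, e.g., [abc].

[hagubi]

1 h-Deletion: [hakubhi] → [akubi]
2 Intervocalic Voicing: [akubi] → [agubi]
3 Velar Palatalization: no change — [agubi]
4 Glottal Epenthesis: [agubi] → [hagubi]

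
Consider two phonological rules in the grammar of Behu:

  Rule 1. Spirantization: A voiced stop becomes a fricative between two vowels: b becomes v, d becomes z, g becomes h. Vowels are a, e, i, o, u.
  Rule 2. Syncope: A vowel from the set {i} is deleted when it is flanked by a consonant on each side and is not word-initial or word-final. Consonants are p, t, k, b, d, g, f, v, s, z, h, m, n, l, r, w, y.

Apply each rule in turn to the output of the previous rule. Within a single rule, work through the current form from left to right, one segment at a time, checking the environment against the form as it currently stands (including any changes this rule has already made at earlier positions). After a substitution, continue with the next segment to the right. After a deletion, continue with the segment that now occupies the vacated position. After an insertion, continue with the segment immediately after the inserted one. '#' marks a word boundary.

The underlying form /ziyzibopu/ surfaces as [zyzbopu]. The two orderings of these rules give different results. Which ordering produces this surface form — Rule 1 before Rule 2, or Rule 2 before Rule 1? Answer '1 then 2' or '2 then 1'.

Order 1 then 2:
  1 Spirantization: [ziyzibopu] → [ziyzivopu]
  2 Syncope: [ziyzivopu] → [zyzvopu]
  result: [zyzvopu]
Order 2 then 1:
  2 Syncope: [ziyzibopu] → [zyzbopu]
  1 Spirantization: no change — [zyzbopu]
  result: [zyzbopu]

2 then 1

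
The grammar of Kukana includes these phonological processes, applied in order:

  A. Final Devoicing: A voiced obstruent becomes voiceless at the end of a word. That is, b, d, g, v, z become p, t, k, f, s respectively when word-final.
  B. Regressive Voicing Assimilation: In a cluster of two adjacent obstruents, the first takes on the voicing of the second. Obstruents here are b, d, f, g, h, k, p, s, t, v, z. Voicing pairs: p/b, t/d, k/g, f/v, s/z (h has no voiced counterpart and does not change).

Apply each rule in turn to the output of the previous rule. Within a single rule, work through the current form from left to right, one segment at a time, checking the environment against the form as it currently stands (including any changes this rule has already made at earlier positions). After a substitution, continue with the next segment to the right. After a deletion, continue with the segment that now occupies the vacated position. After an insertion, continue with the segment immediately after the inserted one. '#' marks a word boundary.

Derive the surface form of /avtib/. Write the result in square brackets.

[aftip]

A Final Devoicing: [avtib] → [avtip]
B Regressive Voicing Assimilation: [avtip] → [aftip]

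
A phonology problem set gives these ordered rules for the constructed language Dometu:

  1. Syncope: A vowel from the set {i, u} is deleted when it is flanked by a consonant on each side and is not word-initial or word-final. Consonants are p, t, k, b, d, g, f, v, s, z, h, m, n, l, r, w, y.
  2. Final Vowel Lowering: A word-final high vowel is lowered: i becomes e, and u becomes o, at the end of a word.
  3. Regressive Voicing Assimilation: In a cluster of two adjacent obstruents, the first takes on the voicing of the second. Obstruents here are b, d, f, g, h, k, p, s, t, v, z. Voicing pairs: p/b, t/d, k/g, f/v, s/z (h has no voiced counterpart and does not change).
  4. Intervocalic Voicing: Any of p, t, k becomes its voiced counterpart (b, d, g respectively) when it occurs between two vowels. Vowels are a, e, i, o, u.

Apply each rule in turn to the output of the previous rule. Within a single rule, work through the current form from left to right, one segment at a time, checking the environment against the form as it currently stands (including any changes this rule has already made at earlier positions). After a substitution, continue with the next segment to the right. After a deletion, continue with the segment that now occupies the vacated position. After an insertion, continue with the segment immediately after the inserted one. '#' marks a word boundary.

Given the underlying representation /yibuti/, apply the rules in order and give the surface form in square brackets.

[ypte]

1 Syncope: [yibuti] → [ybti]
2 Final Vowel Lowering: [ybti] → [ybte]
3 Regressive Voicing Assimilation: [ybte] → [ypte]
4 Intervocalic Voicing: no change — [ypte]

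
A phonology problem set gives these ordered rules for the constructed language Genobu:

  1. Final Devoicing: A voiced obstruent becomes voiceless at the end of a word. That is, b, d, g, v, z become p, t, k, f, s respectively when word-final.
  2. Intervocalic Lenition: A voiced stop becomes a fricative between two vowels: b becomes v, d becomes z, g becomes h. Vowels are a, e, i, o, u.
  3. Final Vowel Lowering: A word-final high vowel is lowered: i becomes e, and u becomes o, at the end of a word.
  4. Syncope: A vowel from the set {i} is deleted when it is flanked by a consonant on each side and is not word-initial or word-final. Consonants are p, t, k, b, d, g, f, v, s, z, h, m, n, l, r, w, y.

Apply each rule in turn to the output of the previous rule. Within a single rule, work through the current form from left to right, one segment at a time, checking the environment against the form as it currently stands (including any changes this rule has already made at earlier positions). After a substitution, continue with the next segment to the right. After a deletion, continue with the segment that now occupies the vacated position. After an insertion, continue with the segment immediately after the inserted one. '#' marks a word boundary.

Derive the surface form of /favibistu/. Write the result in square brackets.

[favvsto]

1 Final Devoicing: no change — [favibistu]
2 Intervocalic Lenition: [favibistu] → [favivistu]
3 Final Vowel Lowering: [favivistu] → [favivisto]
4 Syncope: [favivisto] → [favvsto]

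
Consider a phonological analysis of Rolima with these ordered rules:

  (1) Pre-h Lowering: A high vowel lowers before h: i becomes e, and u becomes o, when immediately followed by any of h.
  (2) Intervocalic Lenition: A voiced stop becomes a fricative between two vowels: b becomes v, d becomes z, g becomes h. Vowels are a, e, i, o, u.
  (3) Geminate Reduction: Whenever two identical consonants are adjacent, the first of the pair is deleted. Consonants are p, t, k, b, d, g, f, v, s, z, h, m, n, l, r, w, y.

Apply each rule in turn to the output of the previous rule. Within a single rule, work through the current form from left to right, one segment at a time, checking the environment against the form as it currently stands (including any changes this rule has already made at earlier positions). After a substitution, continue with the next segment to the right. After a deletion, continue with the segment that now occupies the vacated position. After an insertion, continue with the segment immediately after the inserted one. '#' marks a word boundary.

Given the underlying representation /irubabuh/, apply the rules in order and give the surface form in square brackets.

[iruvavoh]

(1) Pre-h Lowering: [irubabuh] → [irubaboh]
(2) Intervocalic Lenition: [irubaboh] → [iruvavoh]
(3) Geminate Reduction: no change — [iruvavoh]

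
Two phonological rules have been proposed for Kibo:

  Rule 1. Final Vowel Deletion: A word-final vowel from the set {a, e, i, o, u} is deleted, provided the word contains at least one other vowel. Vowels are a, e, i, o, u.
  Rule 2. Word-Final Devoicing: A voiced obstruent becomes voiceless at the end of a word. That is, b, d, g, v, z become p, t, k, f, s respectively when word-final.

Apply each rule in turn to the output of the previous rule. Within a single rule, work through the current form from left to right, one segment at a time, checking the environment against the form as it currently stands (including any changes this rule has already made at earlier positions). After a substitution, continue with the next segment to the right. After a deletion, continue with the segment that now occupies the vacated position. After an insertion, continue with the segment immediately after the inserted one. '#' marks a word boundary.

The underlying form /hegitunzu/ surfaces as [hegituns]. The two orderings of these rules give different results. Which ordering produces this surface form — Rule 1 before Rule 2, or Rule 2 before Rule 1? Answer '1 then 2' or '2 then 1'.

Order 1 then 2:
  1 Final Vowel Deletion: [hegitunzu] → [hegitunz]
  2 Word-Final Devoicing: [hegitunz] → [hegituns]
  result: [hegituns]
Order 2 then 1:
  2 Word-Final Devoicing: no change — [hegitunzu]
  1 Final Vowel Deletion: [hegitunzu] → [hegitunz]
  result: [hegitunz]

1 then 2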